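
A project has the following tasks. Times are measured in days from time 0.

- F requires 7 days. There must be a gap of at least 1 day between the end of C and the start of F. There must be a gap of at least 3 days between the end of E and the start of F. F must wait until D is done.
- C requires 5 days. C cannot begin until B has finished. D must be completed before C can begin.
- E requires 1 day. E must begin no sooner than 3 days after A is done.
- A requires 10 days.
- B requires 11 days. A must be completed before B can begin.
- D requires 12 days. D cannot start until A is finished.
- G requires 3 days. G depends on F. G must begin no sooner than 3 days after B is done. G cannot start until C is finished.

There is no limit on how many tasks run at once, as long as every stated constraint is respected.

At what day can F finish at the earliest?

35

A can start immediately at day 0; it finishes at day 10.
E cannot begin until A (finishes day 10, plus 3-day gap → day 13). It runs from day 13 to 13 + 1 = day 14.
After A (finishes day 10), D can start at day 10 and finishes at day 22.
B cannot begin until A (finishes day 10). It runs from day 10 to 10 + 11 = day 21.
C needs all of B (finishes day 21); D (finishes day 22). That puts its earliest start at day 22; it finishes at 22 + 5 = day 27.
F has to wait for C (finishes day 27, plus 1-day gap → day 28); E (finishes day 14, plus 3-day gap → day 17); D (finishes day 22). The latest of these is day 28, so F runs day 28 to 28 + 7 = day 35.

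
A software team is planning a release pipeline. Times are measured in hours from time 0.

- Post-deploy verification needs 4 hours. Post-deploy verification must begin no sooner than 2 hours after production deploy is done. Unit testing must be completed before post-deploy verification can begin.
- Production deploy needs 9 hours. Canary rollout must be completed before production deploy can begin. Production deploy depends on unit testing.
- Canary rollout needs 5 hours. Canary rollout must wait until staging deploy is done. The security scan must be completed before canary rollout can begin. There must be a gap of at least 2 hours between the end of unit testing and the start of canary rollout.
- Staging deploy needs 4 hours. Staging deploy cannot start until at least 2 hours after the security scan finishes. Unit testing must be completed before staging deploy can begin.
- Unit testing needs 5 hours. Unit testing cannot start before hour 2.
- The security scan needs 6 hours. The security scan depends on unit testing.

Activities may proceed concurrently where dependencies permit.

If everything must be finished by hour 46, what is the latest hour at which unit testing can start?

Nothing follows post-deploy verification; the deadline of hour 46 is its only limit. It must start by 46 − 4 = hour 42.
Production deploy feeds into post-deploy verification (must start by hour 42, minus 2-hour gap → hour 40); so production deploy must finish by hour 40 and therefore start by hour 31.
Canary rollout has to be done before production deploy (must start by hour 31). That means finishing by hour 31, i.e. starting by 31 − 5 = hour 26.
Since canary rollout (must start by hour 26) depends on it, staging deploy must finish by hour 26. Backing off its 4-hour duration gives a latest start of hour 22.
The security scan has several dependents: staging deploy (must start by hour 22, minus 2-hour gap → hour 20); canary rollout (must start by hour 26). The earliest of those limits is hour 20, so the security scan must start by 20 − 6 = hour 14.
Unit testing feeds the security scan (must start by hour 14); staging deploy (must start by hour 22); canary rollout (must start by hour 26, minus 2-hour gap → hour 24); production deploy (must start by hour 31); post-deploy verification (must start by hour 42). Taking the minimum, unit testing must finish by hour 14 and start by 14 − 5 = hour 9.

9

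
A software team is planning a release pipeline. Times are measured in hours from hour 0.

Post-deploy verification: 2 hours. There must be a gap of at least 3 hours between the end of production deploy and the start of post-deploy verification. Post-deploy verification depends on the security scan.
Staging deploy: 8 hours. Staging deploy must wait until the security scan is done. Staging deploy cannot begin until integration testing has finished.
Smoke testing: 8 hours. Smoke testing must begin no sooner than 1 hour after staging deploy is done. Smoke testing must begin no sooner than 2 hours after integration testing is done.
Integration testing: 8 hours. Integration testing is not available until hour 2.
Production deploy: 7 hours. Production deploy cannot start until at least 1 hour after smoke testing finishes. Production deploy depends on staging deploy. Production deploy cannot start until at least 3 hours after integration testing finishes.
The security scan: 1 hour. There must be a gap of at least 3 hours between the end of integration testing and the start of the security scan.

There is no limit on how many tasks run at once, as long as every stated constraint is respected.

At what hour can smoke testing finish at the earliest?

After its own release at hour 2, integration testing can start at hour 2 and finishes at hour 10.
After integration testing (finishes hour 10, plus 3-hour gap → hour 13), the security scan can start at hour 13 and finishes at hour 14.
Staging deploy has to wait for the security scan (finishes hour 14); integration testing (finishes hour 10). The latest of these is hour 14, so staging deploy runs hour 14 to 14 + 8 = hour 22.
Smoke testing needs all of staging deploy (finishes hour 22, plus 1-hour gap → hour 23); integration testing (finishes hour 10, plus 2-hour gap → hour 12). That puts its earliest start at hour 23; it finishes at 23 + 8 = hour 31.

31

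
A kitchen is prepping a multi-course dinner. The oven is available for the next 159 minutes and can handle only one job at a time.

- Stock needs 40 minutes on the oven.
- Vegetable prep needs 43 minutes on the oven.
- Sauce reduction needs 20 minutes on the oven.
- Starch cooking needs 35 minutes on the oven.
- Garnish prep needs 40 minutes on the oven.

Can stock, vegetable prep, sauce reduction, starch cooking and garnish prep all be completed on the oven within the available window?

No

Running back to back, the jobs need 40 + 43 + 20 + 35 + 40 = 178 minutes on the oven.
Since 178 > 159, they cannot all fit.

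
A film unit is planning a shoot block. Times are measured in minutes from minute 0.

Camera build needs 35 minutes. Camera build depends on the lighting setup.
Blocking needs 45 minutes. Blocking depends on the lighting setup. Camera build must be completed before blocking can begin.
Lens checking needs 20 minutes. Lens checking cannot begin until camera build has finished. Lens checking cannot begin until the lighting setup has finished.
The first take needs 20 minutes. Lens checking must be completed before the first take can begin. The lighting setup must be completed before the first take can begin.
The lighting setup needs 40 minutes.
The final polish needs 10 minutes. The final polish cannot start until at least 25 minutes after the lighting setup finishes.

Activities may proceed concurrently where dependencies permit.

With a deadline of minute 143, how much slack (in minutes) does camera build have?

Nothing blocks the lighting setup, so it runs from minute 0 to minute 40.
Camera build waits on the lighting setup (finishes minute 40), so it starts at minute 40 and finishes at 40 + 35 = minute 75.

Working backward from the deadline:
Nothing follows the first take; the deadline of minute 143 is its only limit. It must start by 143 − 20 = minute 123.
Lens checking feeds into the first take (must start by minute 123); so lens checking must finish by minute 123 and therefore start by minute 103.
Blocking must finish by minute 143; it takes 45 minutes, so it must start by 143 − 45 = minute 98.
For camera build: lens checking (must start by minute 103); blocking (must start by minute 98). The most restrictive is minute 98; with a 35-minute duration, camera build must start by minute 63.
So camera build can start as early as minute 40 and as late as minute 63, giving 63 − 40 = 23 minutes of slack.

23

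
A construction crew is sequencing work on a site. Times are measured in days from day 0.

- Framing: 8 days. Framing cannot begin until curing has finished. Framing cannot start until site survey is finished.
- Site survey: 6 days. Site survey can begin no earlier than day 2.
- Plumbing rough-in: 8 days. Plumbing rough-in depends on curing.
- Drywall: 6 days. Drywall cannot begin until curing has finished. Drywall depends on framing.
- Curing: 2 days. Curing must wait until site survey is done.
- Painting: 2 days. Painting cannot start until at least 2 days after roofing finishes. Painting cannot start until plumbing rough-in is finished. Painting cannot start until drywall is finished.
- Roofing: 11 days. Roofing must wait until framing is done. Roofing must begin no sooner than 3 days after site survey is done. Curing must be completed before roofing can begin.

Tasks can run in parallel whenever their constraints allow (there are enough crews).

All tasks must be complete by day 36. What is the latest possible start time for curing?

11

Nothing follows painting; the deadline of day 36 is its only limit. It must start by 36 − 2 = day 34.
Roofing feeds into painting (must start by day 34, minus 2-day gap → day 32); so roofing must finish by day 32 and therefore start by day 21.
Drywall has to be done before painting (must start by day 34). That means finishing by day 34, i.e. starting by 34 − 6 = day 28.
Framing has several dependents: roofing (must start by day 21); drywall (must start by day 28). The earliest of those limits is day 21, so framing must start by 21 − 8 = day 13.
Plumbing rough-in must finish before painting (must start by day 34). With an 8-day duration, plumbing rough-in must start by 34 − 8 = day 26.
Curing feeds framing (must start by day 13); roofing (must start by day 21); plumbing rough-in (must start by day 26); drywall (must start by day 28). Taking the minimum, curing must finish by day 13 and start by 13 − 2 = day 11.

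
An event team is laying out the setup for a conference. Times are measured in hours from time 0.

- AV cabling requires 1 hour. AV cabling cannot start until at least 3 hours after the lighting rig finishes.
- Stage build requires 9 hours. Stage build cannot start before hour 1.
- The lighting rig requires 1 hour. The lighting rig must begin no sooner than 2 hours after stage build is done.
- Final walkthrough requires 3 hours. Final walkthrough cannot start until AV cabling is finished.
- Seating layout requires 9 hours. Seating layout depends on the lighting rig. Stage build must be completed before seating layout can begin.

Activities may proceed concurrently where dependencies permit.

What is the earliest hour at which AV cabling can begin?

16

Stage build waits on its own release at hour 1, so it starts at hour 1 and finishes at 1 + 9 = hour 10.
After stage build (finishes hour 10, plus 2-hour gap → hour 12), the lighting rig can start at hour 12 and finishes at hour 13.
AV cabling waits on the lighting rig (finishes hour 13, plus 3-hour gap → hour 16), so the earliest it can start is hour 16.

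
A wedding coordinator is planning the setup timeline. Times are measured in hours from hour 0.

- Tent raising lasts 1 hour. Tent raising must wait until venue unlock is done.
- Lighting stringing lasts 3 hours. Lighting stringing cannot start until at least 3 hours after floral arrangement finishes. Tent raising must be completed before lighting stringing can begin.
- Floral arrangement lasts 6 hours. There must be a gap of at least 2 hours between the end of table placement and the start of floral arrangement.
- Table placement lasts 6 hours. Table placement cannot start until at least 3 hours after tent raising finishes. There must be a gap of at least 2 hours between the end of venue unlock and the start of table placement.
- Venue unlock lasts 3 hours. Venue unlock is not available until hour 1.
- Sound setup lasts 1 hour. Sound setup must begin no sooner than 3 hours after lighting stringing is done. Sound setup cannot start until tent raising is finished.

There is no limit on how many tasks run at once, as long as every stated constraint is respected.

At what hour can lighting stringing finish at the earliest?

28

After its own release at hour 1, venue unlock can start at hour 1 and finishes at hour 4.
After venue unlock (finishes hour 4), tent raising can start at hour 4 and finishes at hour 5.
Table placement cannot start until tent raising (finishes hour 5, plus 3-hour gap → hour 8); venue unlock (finishes hour 4, plus 2-hour gap → hour 6). The controlling bound is hour 8, so table placement finishes at 8 + 6 = hour 14.
After table placement (finishes hour 14, plus 2-hour gap → hour 16), floral arrangement can start at hour 16 and finishes at hour 22.
Lighting stringing has to wait for floral arrangement (finishes hour 22, plus 3-hour gap → hour 25); tent raising (finishes hour 5). The latest of these is hour 25, so lighting stringing runs hour 25 to 25 + 3 = hour 28.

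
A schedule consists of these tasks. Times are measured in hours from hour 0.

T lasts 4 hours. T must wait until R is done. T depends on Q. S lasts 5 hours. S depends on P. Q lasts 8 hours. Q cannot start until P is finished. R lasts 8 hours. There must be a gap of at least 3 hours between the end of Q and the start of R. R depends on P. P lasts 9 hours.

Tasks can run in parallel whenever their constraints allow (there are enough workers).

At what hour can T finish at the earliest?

P has no prerequisites, so it starts at hour 0 and finishes at hour 9.
Q cannot begin until P (finishes hour 9). It runs from hour 9 to 9 + 8 = hour 17.
R needs all of Q (finishes hour 17, plus 3-hour gap → hour 20); P (finishes hour 9). That puts its earliest start at hour 20; it finishes at 20 + 8 = hour 28.
For T: R (finishes hour 28); Q (finishes hour 17). Taking the maximum gives a start of hour 28, and it finishes at 28 + 4 = hour 32.

32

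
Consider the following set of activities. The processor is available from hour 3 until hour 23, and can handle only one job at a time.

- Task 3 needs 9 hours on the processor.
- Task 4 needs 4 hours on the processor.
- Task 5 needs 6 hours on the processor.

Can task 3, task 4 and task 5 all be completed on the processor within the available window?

Yes

The processor window is 23 − 3 = 20 hours.
Running back to back, the jobs need 9 + 4 + 6 = 19 hours on the processor.
Since 19 ≤ 20, they fit within the window.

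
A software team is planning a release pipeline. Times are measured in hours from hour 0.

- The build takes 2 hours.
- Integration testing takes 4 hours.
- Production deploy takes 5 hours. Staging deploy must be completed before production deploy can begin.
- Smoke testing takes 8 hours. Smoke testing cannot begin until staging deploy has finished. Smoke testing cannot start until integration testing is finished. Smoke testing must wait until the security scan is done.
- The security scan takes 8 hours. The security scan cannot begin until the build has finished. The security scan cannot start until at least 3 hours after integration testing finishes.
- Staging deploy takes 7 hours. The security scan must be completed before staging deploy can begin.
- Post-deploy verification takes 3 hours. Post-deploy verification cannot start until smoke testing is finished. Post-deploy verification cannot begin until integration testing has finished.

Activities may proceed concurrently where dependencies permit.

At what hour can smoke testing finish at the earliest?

Nothing blocks integration testing, so it runs from hour 0 to hour 4.
The build has no prerequisites, so it starts at hour 0 and finishes at hour 2.
The security scan has to wait for the build (finishes hour 2); integration testing (finishes hour 4, plus 3-hour gap → hour 7). The latest of these is hour 7, so the security scan runs hour 7 to 7 + 8 = hour 15.
After the security scan (finishes hour 15), staging deploy can start at hour 15 and finishes at hour 22.
Smoke testing has to wait for staging deploy (finishes hour 22); integration testing (finishes hour 4); the security scan (finishes hour 15). The latest of these is hour 22, so smoke testing runs hour 22 to 22 + 8 = hour 30.

30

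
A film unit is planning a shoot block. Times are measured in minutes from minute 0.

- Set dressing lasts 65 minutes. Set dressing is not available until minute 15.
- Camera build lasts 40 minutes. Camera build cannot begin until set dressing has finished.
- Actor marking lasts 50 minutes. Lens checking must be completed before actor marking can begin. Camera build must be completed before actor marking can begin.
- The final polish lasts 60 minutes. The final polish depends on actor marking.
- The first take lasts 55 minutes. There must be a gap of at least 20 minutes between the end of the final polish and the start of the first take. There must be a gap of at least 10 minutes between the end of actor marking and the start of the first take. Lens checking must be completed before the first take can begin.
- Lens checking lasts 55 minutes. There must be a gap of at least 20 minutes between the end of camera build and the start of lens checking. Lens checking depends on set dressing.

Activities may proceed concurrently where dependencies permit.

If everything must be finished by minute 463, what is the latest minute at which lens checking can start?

The first take must finish by minute 463; it takes 55 minutes, so it must start by 463 − 55 = minute 408.
The final polish has to be done before the first take (must start by minute 408, minus 20-minute gap → minute 388). That means finishing by minute 388, i.e. starting by 388 − 60 = minute 328.
For actor marking: the final polish (must start by minute 328); the first take (must start by minute 408, minus 10-minute gap → minute 398). The most restrictive is minute 328; with a 50-minute duration, actor marking must start by minute 278.
Lens checking must finish in time for actor marking (must start by minute 278); the first take (must start by minute 408). The tightest is minute 278, so lens checking must start by 278 − 55 = minute 223.

223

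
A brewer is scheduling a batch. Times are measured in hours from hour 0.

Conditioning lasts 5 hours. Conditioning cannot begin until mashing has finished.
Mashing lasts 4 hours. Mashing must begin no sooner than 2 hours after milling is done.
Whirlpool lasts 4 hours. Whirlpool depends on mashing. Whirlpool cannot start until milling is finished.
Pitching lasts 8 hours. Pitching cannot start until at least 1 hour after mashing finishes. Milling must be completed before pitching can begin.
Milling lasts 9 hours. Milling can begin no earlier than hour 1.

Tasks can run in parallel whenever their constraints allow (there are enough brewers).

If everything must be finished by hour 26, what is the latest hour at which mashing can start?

To finish by hour 26, whirlpool (duration 4) must start no later than hour 22.
Pitching must finish by hour 26; it takes 8 hours, so it must start by 26 − 8 = hour 18.
To finish by hour 26, conditioning (duration 5) must start no later than hour 21.
For mashing: whirlpool (must start by hour 22); pitching (must start by hour 18, minus 1-hour gap → hour 17); conditioning (must start by hour 21). The most restrictive is hour 17; with a 4-hour duration, mashing must start by hour 13.

13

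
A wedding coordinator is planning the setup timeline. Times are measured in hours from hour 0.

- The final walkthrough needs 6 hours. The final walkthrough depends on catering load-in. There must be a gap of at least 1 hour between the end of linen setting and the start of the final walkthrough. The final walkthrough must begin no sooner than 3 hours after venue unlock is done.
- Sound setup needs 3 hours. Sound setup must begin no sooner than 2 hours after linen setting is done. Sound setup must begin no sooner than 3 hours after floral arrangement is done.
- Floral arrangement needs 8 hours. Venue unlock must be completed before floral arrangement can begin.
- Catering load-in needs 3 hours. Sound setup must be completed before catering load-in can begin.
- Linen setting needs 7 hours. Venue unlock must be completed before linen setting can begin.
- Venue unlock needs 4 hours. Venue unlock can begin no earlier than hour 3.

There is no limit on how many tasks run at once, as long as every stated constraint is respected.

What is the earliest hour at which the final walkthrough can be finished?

30

Venue unlock waits on its own release at hour 3, so it starts at hour 3 and finishes at 3 + 4 = hour 7.
After venue unlock (finishes hour 7), floral arrangement can start at hour 7 and finishes at hour 15.
Linen setting waits on venue unlock (finishes hour 7), so it starts at hour 7 and finishes at 7 + 7 = hour 14.
Sound setup has to wait for linen setting (finishes hour 14, plus 2-hour gap → hour 16); floral arrangement (finishes hour 15, plus 3-hour gap → hour 18). The latest of these is hour 18, so sound setup runs hour 18 to 18 + 3 = hour 21.
Catering load-in waits on sound setup (finishes hour 21), so it starts at hour 21 and finishes at 21 + 3 = hour 24.
The final walkthrough cannot start until catering load-in (finishes hour 24); linen setting (finishes hour 14, plus 1-hour gap → hour 15); venue unlock (finishes hour 7, plus 3-hour gap → hour 10). The controlling bound is hour 24, so the final walkthrough finishes at 24 + 6 = hour 30.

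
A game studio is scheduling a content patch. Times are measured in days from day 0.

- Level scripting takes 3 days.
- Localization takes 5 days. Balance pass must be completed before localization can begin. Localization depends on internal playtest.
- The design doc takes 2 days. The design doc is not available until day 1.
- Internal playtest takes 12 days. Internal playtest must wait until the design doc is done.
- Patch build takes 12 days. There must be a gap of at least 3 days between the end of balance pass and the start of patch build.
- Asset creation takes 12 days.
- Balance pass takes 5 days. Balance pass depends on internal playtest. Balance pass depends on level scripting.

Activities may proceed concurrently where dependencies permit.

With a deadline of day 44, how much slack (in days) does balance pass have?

Level scripting has no prerequisites, so it starts at day 0 and finishes at day 3.
After its own release at day 1, the design doc can start at day 1 and finishes at day 3.
Internal playtest waits on the design doc (finishes day 3), so it starts at day 3 and finishes at 3 + 12 = day 15.
For balance pass: internal playtest (finishes day 15); level scripting (finishes day 3). Taking the maximum gives a start of day 15, and it finishes at 15 + 5 = day 20.

Working backward from the deadline:
To finish by day 44, localization (duration 5) must start no later than day 39.
Patch build must finish by day 44; it takes 12 days, so it must start by 44 − 12 = day 32.
Balance pass has several dependents: localization (must start by day 39); patch build (must start by day 32, minus 3-day gap → day 29). The earliest of those limits is day 29, so balance pass must start by 29 − 5 = day 24.
So balance pass can start as early as day 15 and as late as day 24, giving 24 − 15 = 9 days of slack.

9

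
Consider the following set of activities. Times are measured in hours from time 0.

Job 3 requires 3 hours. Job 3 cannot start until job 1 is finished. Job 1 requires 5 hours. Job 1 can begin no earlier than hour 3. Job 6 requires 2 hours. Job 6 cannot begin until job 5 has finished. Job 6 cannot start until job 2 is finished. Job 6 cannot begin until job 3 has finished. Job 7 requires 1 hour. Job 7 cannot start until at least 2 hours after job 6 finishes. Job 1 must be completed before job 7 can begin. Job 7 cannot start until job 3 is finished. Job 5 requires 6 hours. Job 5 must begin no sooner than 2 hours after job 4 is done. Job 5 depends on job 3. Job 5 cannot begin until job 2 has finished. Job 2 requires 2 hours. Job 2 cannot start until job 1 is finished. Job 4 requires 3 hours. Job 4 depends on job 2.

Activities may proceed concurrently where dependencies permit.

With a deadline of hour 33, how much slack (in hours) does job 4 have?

Job 1 waits on its own release at hour 3, so it starts at hour 3 and finishes at 3 + 5 = hour 8.
Job 2 cannot begin until job 1 (finishes hour 8). It runs from hour 8 to 8 + 2 = hour 10.
Job 4 waits on job 2 (finishes hour 10), so it starts at hour 10 and finishes at 10 + 3 = hour 13.

Working backward from the deadline:
Job 7 must finish by hour 33; it takes 1 hour, so it must start by 33 − 1 = hour 32.
Since job 7 (must start by hour 32, minus 2-hour gap → hour 30) depends on it, job 6 must finish by hour 30. Backing off its 2-hour duration gives a latest start of hour 28.
Job 5 feeds into job 6 (must start by hour 28); so job 5 must finish by hour 28 and therefore start by hour 22.
Since job 5 (must start by hour 22, minus 2-hour gap → hour 20) depends on it, job 4 must finish by hour 20. Backing off its 3-hour duration gives a latest start of hour 17.
So job 4 can start as early as hour 10 and as late as hour 17, giving 17 − 10 = 7 hours of slack.

7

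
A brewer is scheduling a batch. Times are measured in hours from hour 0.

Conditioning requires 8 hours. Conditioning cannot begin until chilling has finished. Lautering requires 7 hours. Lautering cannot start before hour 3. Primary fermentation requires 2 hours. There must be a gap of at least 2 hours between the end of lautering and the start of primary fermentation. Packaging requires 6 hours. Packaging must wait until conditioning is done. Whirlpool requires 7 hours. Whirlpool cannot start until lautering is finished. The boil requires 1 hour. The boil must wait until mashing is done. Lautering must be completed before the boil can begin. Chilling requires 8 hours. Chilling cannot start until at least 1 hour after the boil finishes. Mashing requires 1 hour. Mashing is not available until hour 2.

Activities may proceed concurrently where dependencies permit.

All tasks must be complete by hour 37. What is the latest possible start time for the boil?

To finish by hour 37, packaging (duration 6) must start no later than hour 31.
Conditioning has to be done before packaging (must start by hour 31). That means finishing by hour 31, i.e. starting by 31 − 8 = hour 23.
Since conditioning (must start by hour 23) depends on it, chilling must finish by hour 23. Backing off its 8-hour duration gives a latest start of hour 15.
The boil must finish before chilling (must start by hour 15, minus 1-hour gap → hour 14). With a 1-hour duration, the boil must start by 14 − 1 = hour 13.

13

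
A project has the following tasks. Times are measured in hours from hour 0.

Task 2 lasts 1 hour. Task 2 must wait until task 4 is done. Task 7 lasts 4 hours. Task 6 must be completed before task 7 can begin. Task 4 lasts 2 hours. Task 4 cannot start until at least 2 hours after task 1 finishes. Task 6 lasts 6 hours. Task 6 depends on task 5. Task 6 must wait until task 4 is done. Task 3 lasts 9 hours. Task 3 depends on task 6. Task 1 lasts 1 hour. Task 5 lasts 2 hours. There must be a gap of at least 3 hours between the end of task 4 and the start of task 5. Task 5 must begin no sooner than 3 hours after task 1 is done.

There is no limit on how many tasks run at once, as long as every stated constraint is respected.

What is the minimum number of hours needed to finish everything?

Nothing blocks task 1, so it runs from hour 0 to hour 1.
After task 1 (finishes hour 1, plus 2-hour gap → hour 3), task 4 can start at hour 3 and finishes at hour 5.
Task 5 has to wait for task 4 (finishes hour 5, plus 3-hour gap → hour 8); task 1 (finishes hour 1, plus 3-hour gap → hour 4). The latest of these is hour 8, so task 5 runs hour 8 to 8 + 2 = hour 10.
Task 6 needs all of task 5 (finishes hour 10); task 4 (finishes hour 5). That puts its earliest start at hour 10; it finishes at 10 + 6 = hour 16.
Task 7 waits on task 6 (finishes hour 16), so it starts at hour 16 and finishes at 16 + 4 = hour 20.
Task 3 waits on task 6 (finishes hour 16), so it starts at hour 16 and finishes at 16 + 9 = hour 25.
Task 2 waits on task 4 (finishes hour 5), so it starts at hour 5 and finishes at 5 + 1 = hour 6.
All tasks are finished once the last one completes. Finish times: Task 1 at 1, Task 2 at 6, Task 3 at 25, Task 4 at 5, Task 5 at 10, Task 6 at 16, Task 7 at 20. The latest is hour 25.

25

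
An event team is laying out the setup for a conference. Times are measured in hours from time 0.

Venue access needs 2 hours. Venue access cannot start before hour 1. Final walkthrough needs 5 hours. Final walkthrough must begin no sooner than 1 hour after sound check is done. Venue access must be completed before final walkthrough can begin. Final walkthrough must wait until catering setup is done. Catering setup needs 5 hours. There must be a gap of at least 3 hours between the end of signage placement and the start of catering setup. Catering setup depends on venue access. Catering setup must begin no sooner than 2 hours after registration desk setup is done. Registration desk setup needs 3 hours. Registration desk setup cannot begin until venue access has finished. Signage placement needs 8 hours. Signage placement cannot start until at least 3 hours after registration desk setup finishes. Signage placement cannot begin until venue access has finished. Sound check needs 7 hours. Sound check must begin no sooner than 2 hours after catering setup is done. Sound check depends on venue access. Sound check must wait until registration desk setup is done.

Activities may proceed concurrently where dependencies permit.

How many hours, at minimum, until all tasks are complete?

40

Venue access waits on its own release at hour 1, so it starts at hour 1 and finishes at 1 + 2 = hour 3.
Registration desk setup cannot begin until venue access (finishes hour 3). It runs from hour 3 to 3 + 3 = hour 6.
Signage placement has to wait for registration desk setup (finishes hour 6, plus 3-hour gap → hour 9); venue access (finishes hour 3). The latest of these is hour 9, so signage placement runs hour 9 to 9 + 8 = hour 17.
Catering setup has to wait for signage placement (finishes hour 17, plus 3-hour gap → hour 20); venue access (finishes hour 3); registration desk setup (finishes hour 6, plus 2-hour gap → hour 8). The latest of these is hour 20, so catering setup runs hour 20 to 20 + 5 = hour 25.
Sound check has to wait for catering setup (finishes hour 25, plus 2-hour gap → hour 27); venue access (finishes hour 3); registration desk setup (finishes hour 6). The latest of these is hour 27, so sound check runs hour 27 to 27 + 7 = hour 34.
Final walkthrough cannot start until sound check (finishes hour 34, plus 1-hour gap → hour 35); venue access (finishes hour 3); catering setup (finishes hour 25). The controlling bound is hour 35, so final walkthrough finishes at 35 + 5 = hour 40.
All tasks are finished once the last one completes. Finish times: Venue access at 3, Registration desk setup at 6, Signage placement at 17, Catering setup at 25, Sound check at 34, Final walkthrough at 40. The latest is hour 40.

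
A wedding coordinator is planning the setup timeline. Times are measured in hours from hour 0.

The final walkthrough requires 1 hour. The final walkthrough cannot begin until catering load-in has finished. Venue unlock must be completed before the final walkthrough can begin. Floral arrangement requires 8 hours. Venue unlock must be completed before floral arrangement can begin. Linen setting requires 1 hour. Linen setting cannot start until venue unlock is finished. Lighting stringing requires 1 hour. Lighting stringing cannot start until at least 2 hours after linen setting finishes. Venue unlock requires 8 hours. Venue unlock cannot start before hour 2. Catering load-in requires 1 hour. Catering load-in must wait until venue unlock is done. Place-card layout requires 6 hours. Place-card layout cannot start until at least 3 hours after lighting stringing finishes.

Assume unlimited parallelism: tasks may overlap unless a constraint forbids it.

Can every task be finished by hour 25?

Yes

Venue unlock cannot begin until its own release at hour 2. It runs from hour 2 to 2 + 8 = hour 10.
Catering load-in cannot begin until venue unlock (finishes hour 10). It runs from hour 10 to 10 + 1 = hour 11.
The final walkthrough cannot start until catering load-in (finishes hour 11); venue unlock (finishes hour 10). The controlling bound is hour 11, so the final walkthrough finishes at 11 + 1 = hour 12.
Floral arrangement waits on venue unlock (finishes hour 10), so it starts at hour 10 and finishes at 10 + 8 = hour 18.
Linen setting waits on venue unlock (finishes hour 10), so it starts at hour 10 and finishes at 10 + 1 = hour 11.
Lighting stringing cannot begin until linen setting (finishes hour 11, plus 2-hour gap → hour 13). It runs from hour 13 to 13 + 1 = hour 14.
Place-card layout cannot begin until lighting stringing (finishes hour 14, plus 3-hour gap → hour 17). It runs from hour 17 to 17 + 6 = hour 23.
Every task is finished by hour 23, which is no later than the deadline of 25, so the schedule is feasible.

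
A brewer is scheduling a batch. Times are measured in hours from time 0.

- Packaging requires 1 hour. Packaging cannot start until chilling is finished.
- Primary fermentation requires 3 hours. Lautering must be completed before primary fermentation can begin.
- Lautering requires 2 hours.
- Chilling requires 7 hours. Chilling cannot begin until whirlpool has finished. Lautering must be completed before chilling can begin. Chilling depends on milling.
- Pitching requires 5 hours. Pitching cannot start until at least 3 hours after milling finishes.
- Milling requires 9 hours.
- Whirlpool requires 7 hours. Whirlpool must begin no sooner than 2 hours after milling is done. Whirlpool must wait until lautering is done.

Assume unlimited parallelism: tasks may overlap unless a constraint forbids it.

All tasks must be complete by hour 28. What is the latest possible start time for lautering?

11

Packaging has no dependents, so it just needs to finish by hour 28. Starting by 28 − 1 = hour 27 achieves that.
Chilling has to be done before packaging (must start by hour 27). That means finishing by hour 27, i.e. starting by 27 − 7 = hour 20.
Whirlpool must finish before chilling (must start by hour 20). With a 7-hour duration, whirlpool must start by 20 − 7 = hour 13.
Nothing follows primary fermentation; the deadline of hour 28 is its only limit. It must start by 28 − 3 = hour 25.
Lautering feeds whirlpool (must start by hour 13); chilling (must start by hour 20); primary fermentation (must start by hour 25). Taking the minimum, lautering must finish by hour 13 and start by 13 − 2 = hour 11.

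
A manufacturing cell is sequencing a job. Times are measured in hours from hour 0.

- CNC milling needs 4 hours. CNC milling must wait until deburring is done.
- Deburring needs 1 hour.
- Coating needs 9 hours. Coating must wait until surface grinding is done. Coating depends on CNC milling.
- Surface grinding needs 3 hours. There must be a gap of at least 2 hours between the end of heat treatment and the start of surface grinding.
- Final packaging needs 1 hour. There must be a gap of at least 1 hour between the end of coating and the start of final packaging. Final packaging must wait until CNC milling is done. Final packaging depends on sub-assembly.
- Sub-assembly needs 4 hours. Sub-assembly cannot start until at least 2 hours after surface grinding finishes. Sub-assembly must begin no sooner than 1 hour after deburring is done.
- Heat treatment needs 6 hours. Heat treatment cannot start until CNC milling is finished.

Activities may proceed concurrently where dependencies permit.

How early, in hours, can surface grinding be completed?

Nothing blocks deburring, so it runs from hour 0 to hour 1.
CNC milling cannot begin until deburring (finishes hour 1). It runs from hour 1 to 1 + 4 = hour 5.
After CNC milling (finishes hour 5), heat treatment can start at hour 5 and finishes at hour 11.
Surface grinding cannot begin until heat treatment (finishes hour 11, plus 2-hour gap → hour 13). It runs from hour 13 to 13 + 3 = hour 16.

16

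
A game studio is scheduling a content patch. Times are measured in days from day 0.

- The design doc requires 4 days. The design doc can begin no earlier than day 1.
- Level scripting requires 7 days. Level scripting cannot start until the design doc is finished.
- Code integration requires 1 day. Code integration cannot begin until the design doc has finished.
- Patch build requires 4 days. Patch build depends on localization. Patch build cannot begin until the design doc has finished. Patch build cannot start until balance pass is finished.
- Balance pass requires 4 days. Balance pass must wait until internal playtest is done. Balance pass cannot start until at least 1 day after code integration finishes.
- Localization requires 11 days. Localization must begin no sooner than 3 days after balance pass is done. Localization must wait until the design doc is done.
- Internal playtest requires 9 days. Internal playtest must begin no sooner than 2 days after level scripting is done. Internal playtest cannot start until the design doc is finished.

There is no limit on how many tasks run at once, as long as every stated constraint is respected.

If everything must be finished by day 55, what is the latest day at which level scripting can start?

Patch build must finish by day 55; it takes 4 days, so it must start by 55 − 4 = day 51.
Localization must finish before patch build (must start by day 51). With an 11-day duration, localization must start by 51 − 11 = day 40.
Balance pass must finish in time for localization (must start by day 40, minus 3-day gap → day 37); patch build (must start by day 51). The tightest is day 37, so balance pass must start by 37 − 4 = day 33.
Since balance pass (must start by day 33) depends on it, internal playtest must finish by day 33. Backing off its 9-day duration gives a latest start of day 24.
Level scripting must finish before internal playtest (must start by day 24, minus 2-day gap → day 22). With a 7-day duration, level scripting must start by 22 − 7 = day 15.

15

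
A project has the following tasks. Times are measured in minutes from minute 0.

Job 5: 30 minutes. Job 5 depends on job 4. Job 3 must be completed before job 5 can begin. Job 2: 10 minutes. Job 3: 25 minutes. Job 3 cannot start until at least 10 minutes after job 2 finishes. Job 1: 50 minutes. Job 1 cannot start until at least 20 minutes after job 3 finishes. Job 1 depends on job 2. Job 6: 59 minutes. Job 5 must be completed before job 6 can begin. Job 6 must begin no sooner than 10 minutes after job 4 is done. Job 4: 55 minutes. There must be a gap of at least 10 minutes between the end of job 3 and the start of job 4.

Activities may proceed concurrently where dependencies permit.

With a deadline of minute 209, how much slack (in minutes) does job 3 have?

10

Nothing blocks job 2, so it runs from minute 0 to minute 10.
Job 3 waits on job 2 (finishes minute 10, plus 10-minute gap → minute 20), so it starts at minute 20 and finishes at 20 + 25 = minute 45.

Working backward from the deadline:
Nothing follows job 1; the deadline of minute 209 is its only limit. It must start by 209 − 50 = minute 159.
To finish by minute 209, job 6 (duration 59) must start no later than minute 150.
Job 5 feeds into job 6 (must start by minute 150); so job 5 must finish by minute 150 and therefore start by minute 120.
Job 4 feeds job 5 (must start by minute 120); job 6 (must start by minute 150, minus 10-minute gap → minute 140). Taking the minimum, job 4 must finish by minute 120 and start by 120 − 55 = minute 65.
Job 3 has several dependents: job 1 (must start by minute 159, minus 20-minute gap → minute 139); job 4 (must start by minute 65, minus 10-minute gap → minute 55); job 5 (must start by minute 120). The earliest of those limits is minute 55, so job 3 must start by 55 − 25 = minute 30.
So job 3 can start as early as minute 20 and as late as minute 30, giving 30 − 20 = 10 minutes of slack.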